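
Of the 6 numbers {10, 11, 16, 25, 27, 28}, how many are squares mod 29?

(10/29) = -1 → non-residue.
(11/29) = -1 → non-residue.
(16/29) = +1 → QR.
(25/29) = +1 → QR.
(27/29) = -1 → non-residue.
(28/29) = +1 → QR.
Total quadratic residues among the 6: 3.

3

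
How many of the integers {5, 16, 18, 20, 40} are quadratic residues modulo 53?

2

(5/53) = -1 → non-residue.
(16/53) = +1 → QR.
(18/53) = -1 → non-residue.
(20/53) = -1 → non-residue.
(40/53) = +1 → QR.
Total quadratic residues among the 5: 2.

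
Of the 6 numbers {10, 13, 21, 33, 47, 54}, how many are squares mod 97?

(10/97) = -1 → non-residue.
(13/97) = -1 → non-residue.
(21/97) = -1 → non-residue.
(33/97) = +1 → QR.
(47/97) = +1 → QR.
(54/97) = +1 → QR.
Total quadratic residues among the 6: 3.

3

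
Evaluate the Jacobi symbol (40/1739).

Pull out 2^3: since 1739 ≡ 3 (mod 8), (2/1739) = -1, so (2/1739)^3 = -1.
Reciprocity: 5 ≡ 1 and 1739 ≡ 3 (mod 4), so (5/1739) = +(1739/5).
Reduce top mod 5: now compute (4/5).
Pull out 2^2: since 5 ≡ 5 (mod 8), (2/5) = -1, so (2/5)^2 = +1.
Reached (1/5) = 1. Collecting the sign flips along the way, the symbol is -1.

-1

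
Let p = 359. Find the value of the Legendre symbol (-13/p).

First reduce: -13 ≡ 346 (mod 359).
Pull out 2: since 359 ≡ 7 (mod 8), (2/359) = +1.
Reciprocity: 173 ≡ 1 and 359 ≡ 3 (mod 4), so (173/359) = +(359/173).
Reduce top mod 173: now compute (13/173).
Reciprocity: 13 ≡ 1 and 173 ≡ 1 (mod 4), so (13/173) = +(173/13).
Reduce top mod 13: now compute (4/13).
Pull out 2^2: since 13 ≡ 5 (mod 8), (2/13) = -1, so (2/13)^2 = +1.
Reached (1/13) = 1. Collecting the sign flips along the way, the symbol is +1.

1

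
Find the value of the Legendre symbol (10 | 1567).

Pull out 2: since 1567 ≡ 7 (mod 8), (2/1567) = +1.
Reciprocity: 5 ≡ 1 and 1567 ≡ 3 (mod 4), so (5/1567) = +(1567/5).
Reduce top mod 5: now compute (2/5).
Pull out 2: since 5 ≡ 5 (mod 8), (2/5) = -1.
Reached (1/5) = 1. Collecting the sign flips along the way, the symbol is -1.

-1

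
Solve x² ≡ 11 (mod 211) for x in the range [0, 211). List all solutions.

86, 125

Since 211 ≡ 3 (mod 4), a square root of 11 is 11^((211+1)/4) = 11^53 mod 211.
Repeated squaring: 11^2≡121, 11^4≡82, 11^8≡183, 11^16≡151, 11^32≡13 (mod 211).
11^53 = 11^(32+16+4+1) ≡ 125 (mod 211).
Check: 125² = 15625 ≡ 11 (mod 211). The two roots are 86 and 125.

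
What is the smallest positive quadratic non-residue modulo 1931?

(2/1931) = −1, so 2 is the smallest positive non-residue mod 1931.

2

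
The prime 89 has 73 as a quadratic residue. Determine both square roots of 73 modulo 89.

89 ≡ 1 (mod 4), so we find a root by search.
Trying successive values, 42² = 1764 ≡ 73 (mod 89). The other root is 89 − 42 = 47.

42, 47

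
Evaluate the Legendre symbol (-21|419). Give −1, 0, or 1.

Euler's criterion: (-21/419) ≡ 398^209 (mod 419).
398^2 ≡ 22 (mod 419)
398^4 ≡ 65 (mod 419)
398^8 ≡ 35 (mod 419)
398^16 ≡ 387 (mod 419)
398^32 ≡ 186 (mod 419)
398^64 ≡ 238 (mod 419)
398^128 ≡ 79 (mod 419)
398^209 = 398^(128+64+16+1) ≡ 418 (mod 419).
Result is 418 ≡ −1, so (-21/419) = −1.

-1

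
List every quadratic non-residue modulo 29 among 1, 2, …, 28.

2 3 8 10 11 12 14 15 17 18 19 21 26 27

Square k = 1,…,14 (k and 29−k give the same square):
1²=1, 2²=4, 3²=9, 4²=16, 5²=25, 6²≡7, 7²≡20, 8²≡6, 9²≡23, 10²≡13, 11²≡5, 12²≡28, 13²≡24, 14²≡22 (mod 29).
The residues are {1, 4, 5, 6, 7, 9, 13, 16, 20, 22, 23, 24, 25, 28}; the non-residues are the remaining 14 nonzero classes.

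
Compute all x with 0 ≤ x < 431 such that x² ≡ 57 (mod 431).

196, 235

Since 431 ≡ 3 (mod 4), a square root of 57 is 57^((431+1)/4) = 57^108 mod 431.
Repeated squaring: 57^2≡232, 57^4≡380, 57^8≡15, 57^16≡225, 57^32≡198, 57^64≡414 (mod 431).
57^108 = 57^(64+32+8+4) ≡ 196 (mod 431).
Check: 196² = 38416 ≡ 57 (mod 431). The two roots are 196 and 235.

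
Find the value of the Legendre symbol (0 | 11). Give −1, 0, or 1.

0

Top reduces to 0: gcd > 1, so the symbol is 0.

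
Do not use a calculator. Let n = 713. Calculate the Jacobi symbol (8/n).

Pull out 2^3: since 713 ≡ 1 (mod 8), (2/713) = +1, so (2/713)^3 = +1.
Reached (1/713) = 1. Collecting the sign flips along the way, the symbol is +1.

1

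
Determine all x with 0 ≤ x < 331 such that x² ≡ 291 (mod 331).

136, 195

Since 331 ≡ 3 (mod 4), a square root of 291 is 291^((331+1)/4) = 291^83 mod 331.
Repeated squaring: 291^2≡276, 291^4≡46, 291^8≡130, 291^16≡19, 291^32≡30, 291^64≡238 (mod 331).
291^83 = 291^(64+16+2+1) ≡ 195 (mod 331).
Check: 195² = 38025 ≡ 291 (mod 331). The two roots are 136 and 195.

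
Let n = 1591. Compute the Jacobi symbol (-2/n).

-1

First reduce: -2 ≡ 1589 (mod 1591).
Reciprocity: 1589 ≡ 1 and 1591 ≡ 3 (mod 4), so (1589/1591) = +(1591/1589).
Reduce top mod 1589: now compute (2/1589).
Pull out 2: since 1589 ≡ 5 (mod 8), (2/1589) = -1.
Reached (1/1589) = 1. Collecting the sign flips along the way, the symbol is -1.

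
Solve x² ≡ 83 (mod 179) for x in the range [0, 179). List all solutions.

Since 179 ≡ 3 (mod 4), a square root of 83 is 83^((179+1)/4) = 83^45 mod 179.
Repeated squaring: 83^2≡87, 83^4≡51, 83^8≡95, 83^16≡75, 83^32≡76 (mod 179).
83^45 = 83^(32+8+4+1) ≡ 158 (mod 179).
Check: 158² = 24964 ≡ 83 (mod 179). The two roots are 21 and 158.

21, 158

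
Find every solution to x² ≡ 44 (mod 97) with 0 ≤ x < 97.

23, 74

97 ≡ 1 (mod 4), so we find a root by search.
Trying successive values, 23² = 529 ≡ 44 (mod 97). The other root is 97 − 23 = 74.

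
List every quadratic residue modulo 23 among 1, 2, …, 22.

Square k = 1,…,11 (k and 23−k give the same square):
1²=1, 2²=4, 3²=9, 4²=16, 5²≡2, 6²≡13, 7²≡3, 8²≡18, 9²≡12, 10²≡8, 11²≡6 (mod 23).
So the quadratic residues mod 23 are {1, 2, 3, 4, 6, 8, 9, 12, 13, 16, 18}.

1,2,3,4,6,8,9,12,13,16,18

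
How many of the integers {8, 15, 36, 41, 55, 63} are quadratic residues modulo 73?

4

(8/73) = +1 → QR.
(15/73) = -1 → non-residue.
(36/73) = +1 → QR.
(41/73) = +1 → QR.
(55/73) = +1 → QR.
(63/73) = -1 → non-residue.
Total quadratic residues among the 6: 4.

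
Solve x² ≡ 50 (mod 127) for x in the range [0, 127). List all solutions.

Since 127 ≡ 3 (mod 4), a square root of 50 is 50^((127+1)/4) = 50^32 mod 127.
Repeated squaring: 50^2≡87, 50^4≡76, 50^8≡61, 50^16≡38, 50^32≡47 (mod 127).
50^32 = 50^(32) ≡ 47 (mod 127).
Check: 47² = 2209 ≡ 50 (mod 127). The two roots are 47 and 80.

47, 80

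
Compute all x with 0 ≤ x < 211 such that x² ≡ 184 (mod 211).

Since 211 ≡ 3 (mod 4), a square root of 184 is 184^((211+1)/4) = 184^53 mod 211.
Repeated squaring: 184^2≡96, 184^4≡143, 184^8≡193, 184^16≡113, 184^32≡109 (mod 211).
184^53 = 184^(32+16+4+1) ≡ 87 (mod 211).
Check: 87² = 7569 ≡ 184 (mod 211). The two roots are 87 and 124.

87, 124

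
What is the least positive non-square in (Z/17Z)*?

(2/17) = +1, so 2 is a residue.
(3/17) = −1, so 3 is the smallest positive non-residue mod 17.

3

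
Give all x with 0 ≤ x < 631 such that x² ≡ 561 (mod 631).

Since 631 ≡ 3 (mod 4), a square root of 561 is 561^((631+1)/4) = 561^158 mod 631.
Repeated squaring: 561^2≡483, 561^4≡450, 561^8≡580, 561^16≡77, 561^32≡250, 561^64≡31, 561^128≡330 (mod 631).
561^158 = 561^(128+16+8+4+2) ≡ 210 (mod 631).
Check: 210² = 44100 ≡ 561 (mod 631). The two roots are 210 and 421.

210, 421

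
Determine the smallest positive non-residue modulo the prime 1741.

(2/1741) = −1, so 2 is the smallest positive non-residue mod 1741.

2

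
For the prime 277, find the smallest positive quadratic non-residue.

(2/277) = −1, so 2 is the smallest positive non-residue mod 277.

2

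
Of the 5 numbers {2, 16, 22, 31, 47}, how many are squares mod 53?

2

(2/53) = -1 → non-residue.
(16/53) = +1 → QR.
(22/53) = -1 → non-residue.
(31/53) = -1 → non-residue.
(47/53) = +1 → QR.
Total quadratic residues among the 5: 2.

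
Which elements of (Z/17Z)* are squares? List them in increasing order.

Square k = 1,…,8 (k and 17−k give the same square):
1²=1, 2²=4, 3²=9, 4²=16, 5²≡8, 6²≡2, 7²≡15, 8²≡13 (mod 17).
So the quadratic residues mod 17 are {1, 2, 4, 8, 9, 13, 15, 16}.

1,2,4,8,9,13,15,16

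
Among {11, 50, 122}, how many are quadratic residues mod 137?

(11/137) = +1 → QR.
(50/137) = +1 → QR.
(122/137) = +1 → QR.
Total quadratic residues among the 3: 3.

3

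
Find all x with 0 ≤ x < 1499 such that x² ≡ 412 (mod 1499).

484, 1015

Since 1499 ≡ 3 (mod 4), a square root of 412 is 412^((1499+1)/4) = 412^375 mod 1499.
Repeated squaring: 412^2≡357, 412^4≡34, 412^8≡1156, 412^16≡727, 412^32≡881, 412^64≡1178, 412^128≡1109, 412^256≡701 (mod 1499).
412^375 = 412^(256+64+32+16+4+2+1) ≡ 484 (mod 1499).
Check: 484² = 234256 ≡ 412 (mod 1499). The two roots are 484 and 1015.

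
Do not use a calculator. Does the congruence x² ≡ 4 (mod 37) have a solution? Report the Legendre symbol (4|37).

Pull out 2^2: since 37 ≡ 5 (mod 8), (2/37) = -1, so (2/37)^2 = +1.
Reached (1/37) = 1. Collecting the sign flips along the way, the symbol is +1.

1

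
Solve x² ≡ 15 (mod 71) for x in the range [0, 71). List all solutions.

21, 50

Since 71 ≡ 3 (mod 4), a square root of 15 is 15^((71+1)/4) = 15^18 mod 71.
Repeated squaring: 15^2≡12, 15^4≡2, 15^8≡4, 15^16≡16 (mod 71).
15^18 = 15^(16+2) ≡ 50 (mod 71).
Check: 50² = 2500 ≡ 15 (mod 71). The two roots are 21 and 50.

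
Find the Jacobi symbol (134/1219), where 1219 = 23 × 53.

Pull out 2: since 1219 ≡ 3 (mod 8), (2/1219) = -1.
Reciprocity: 67 ≡ 3 and 1219 ≡ 3 (mod 4), so (67/1219) = −(1219/67).
Reduce top mod 67: now compute (13/67).
Reciprocity: 13 ≡ 1 and 67 ≡ 3 (mod 4), so (13/67) = +(67/13).
Reduce top mod 13: now compute (2/13).
Pull out 2: since 13 ≡ 5 (mod 8), (2/13) = -1.
Reached (1/13) = 1. Collecting the sign flips along the way, the symbol is -1.

-1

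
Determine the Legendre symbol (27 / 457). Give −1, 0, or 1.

Reciprocity: 27 ≡ 3 and 457 ≡ 1 (mod 4), so (27/457) = +(457/27).
Reduce top mod 27: now compute (25/27).
Reciprocity: 25 ≡ 1 and 27 ≡ 3 (mod 4), so (25/27) = +(27/25).
Reduce top mod 25: now compute (2/25).
Pull out 2: since 25 ≡ 1 (mod 8), (2/25) = +1.
Reached (1/25) = 1. Collecting the sign flips along the way, the symbol is +1.

1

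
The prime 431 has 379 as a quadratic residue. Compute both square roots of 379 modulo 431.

189, 242

Since 431 ≡ 3 (mod 4), a square root of 379 is 379^((431+1)/4) = 379^108 mod 431.
Repeated squaring: 379^2≡118, 379^4≡132, 379^8≡184, 379^16≡238, 379^32≡183, 379^64≡302 (mod 431).
379^108 = 379^(64+32+8+4) ≡ 242 (mod 431).
Check: 242² = 58564 ≡ 379 (mod 431). The two roots are 189 and 242.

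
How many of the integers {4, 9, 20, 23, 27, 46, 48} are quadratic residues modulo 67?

3

(4/67) = +1 → QR.
(9/67) = +1 → QR.
(20/67) = -1 → non-residue.
(23/67) = +1 → QR.
(27/67) = -1 → non-residue.
(46/67) = -1 → non-residue.
(48/67) = -1 → non-residue.
Total quadratic residues among the 7: 3.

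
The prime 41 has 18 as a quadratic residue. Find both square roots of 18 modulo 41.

10, 31

41 ≡ 1 (mod 4), so we find a root by search.
Trying successive values, 10² = 100 ≡ 18 (mod 41). The other root is 41 − 10 = 31.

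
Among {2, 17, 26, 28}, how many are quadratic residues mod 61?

0

(2/61) = -1 → non-residue.
(17/61) = -1 → non-residue.
(26/61) = -1 → non-residue.
(28/61) = -1 → non-residue.
Total quadratic residues among the 4: 0.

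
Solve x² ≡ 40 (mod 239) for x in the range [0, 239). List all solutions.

76, 163

Since 239 ≡ 3 (mod 4), a square root of 40 is 40^((239+1)/4) = 40^60 mod 239.
Repeated squaring: 40^2≡166, 40^4≡71, 40^8≡22, 40^16≡6, 40^32≡36 (mod 239).
40^60 = 40^(32+16+8+4) ≡ 163 (mod 239).
Check: 163² = 26569 ≡ 40 (mod 239). The two roots are 76 and 163.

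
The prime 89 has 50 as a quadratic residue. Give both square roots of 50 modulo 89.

89 ≡ 1 (mod 4), so we find a root by search.
Trying successive values, 36² = 1296 ≡ 50 (mod 89). The other root is 89 − 36 = 53.

36, 53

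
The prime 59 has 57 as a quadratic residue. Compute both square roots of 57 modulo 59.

Since 59 ≡ 3 (mod 4), a square root of 57 is 57^((59+1)/4) = 57^15 mod 59.
Repeated squaring: 57^2≡4, 57^4≡16, 57^8≡20 (mod 59).
57^15 = 57^(8+4+2+1) ≡ 36 (mod 59).
Check: 36² = 1296 ≡ 57 (mod 59). The two roots are 23 and 36.

23, 36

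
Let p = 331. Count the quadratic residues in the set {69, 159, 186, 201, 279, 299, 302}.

(69/331) = +1 → QR.
(159/331) = -1 → non-residue.
(186/331) = +1 → QR.
(201/331) = -1 → non-residue.
(279/331) = +1 → QR.
(299/331) = +1 → QR.
(302/331) = +1 → QR.
Total quadratic residues among the 7: 5.

5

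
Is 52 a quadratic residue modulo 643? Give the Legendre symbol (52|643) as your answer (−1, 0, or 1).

Euler's criterion: (52/643) ≡ 52^321 (mod 643).
52^2 ≡ 132 (mod 643)
52^4 ≡ 63 (mod 643)
52^8 ≡ 111 (mod 643)
52^16 ≡ 104 (mod 643)
52^32 ≡ 528 (mod 643)
52^64 ≡ 365 (mod 643)
52^128 ≡ 124 (mod 643)
52^256 ≡ 587 (mod 643)
52^321 = 52^(256+64+1) ≡ 642 (mod 643).
Result is 642 ≡ −1, so (52/643) = −1.

-1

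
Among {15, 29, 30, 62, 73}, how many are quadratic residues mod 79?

(15/79) = -1 → non-residue.
(29/79) = -1 → non-residue.
(30/79) = -1 → non-residue.
(62/79) = +1 → QR.
(73/79) = +1 → QR.
Total quadratic residues among the 5: 2.

2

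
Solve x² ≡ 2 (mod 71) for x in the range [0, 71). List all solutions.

Since 71 ≡ 3 (mod 4), a square root of 2 is 2^((71+1)/4) = 2^18 mod 71.
Repeated squaring: 2^2≡4, 2^4≡16, 2^8≡43, 2^16≡3 (mod 71).
2^18 = 2^(16+2) ≡ 12 (mod 71).
Check: 12² = 144 ≡ 2 (mod 71). The two roots are 12 and 59.

12, 59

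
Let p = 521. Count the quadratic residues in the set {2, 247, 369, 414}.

(2/521) = +1 → QR.
(247/521) = -1 → non-residue.
(369/521) = -1 → non-residue.
(414/521) = -1 → non-residue.
Total quadratic residues among the 4: 1.

1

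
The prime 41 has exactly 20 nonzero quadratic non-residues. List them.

3 6 7 11 12 13 14 15 17 19 22 24 26 27 28 29 30 34 35 38

Square k = 1,…,20 (k and 41−k give the same square):
1²=1, 2²=4, 3²=9, 4²=16, 5²=25, 6²=36, 7²≡8, 8²≡23, 9²≡40, 10²≡18, 11²≡39, 12²≡21, 13²≡5, 14²≡32, 15²≡20, 16²≡10, 17²≡2, 18²≡37, 19²≡33, 20²≡31 (mod 41).
The residues are {1, 2, 4, 5, 8, 9, 10, 16, 18, 20, 21, 23, 25, 31, 32, 33, 36, 37, 39, 40}; the non-residues are the remaining 20 nonzero classes.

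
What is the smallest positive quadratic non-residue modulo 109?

2

(2/109) = −1, so 2 is the smallest positive non-residue mod 109.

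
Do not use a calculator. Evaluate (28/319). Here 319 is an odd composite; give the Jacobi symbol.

Pull out 2^2: since 319 ≡ 7 (mod 8), (2/319) = +1, so (2/319)^2 = +1.
Reciprocity: 7 ≡ 3 and 319 ≡ 3 (mod 4), so (7/319) = −(319/7).
Reduce top mod 7: now compute (4/7).
Pull out 2^2: since 7 ≡ 7 (mod 8), (2/7) = +1, so (2/7)^2 = +1.
Reached (1/7) = 1. Collecting the sign flips along the way, the symbol is -1.

-1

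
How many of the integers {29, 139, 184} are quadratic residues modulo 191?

(29/191) = -1 → non-residue.
(139/191) = -1 → non-residue.
(184/191) = +1 → QR.
Total quadratic residues among the 3: 1.

1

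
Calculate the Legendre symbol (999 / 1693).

Reciprocity: 999 ≡ 3 and 1693 ≡ 1 (mod 4), so (999/1693) = +(1693/999).
Reduce top mod 999: now compute (694/999).
Pull out 2: since 999 ≡ 7 (mod 8), (2/999) = +1.
Reciprocity: 347 ≡ 3 and 999 ≡ 3 (mod 4), so (347/999) = −(999/347).
Reduce top mod 347: now compute (305/347).
Reciprocity: 305 ≡ 1 and 347 ≡ 3 (mod 4), so (305/347) = +(347/305).
Reduce top mod 305: now compute (42/305).
Pull out 2: since 305 ≡ 1 (mod 8), (2/305) = +1.
Reciprocity: 21 ≡ 1 and 305 ≡ 1 (mod 4), so (21/305) = +(305/21).
Reduce top mod 21: now compute (11/21).
Reciprocity: 11 ≡ 3 and 21 ≡ 1 (mod 4), so (11/21) = +(21/11).
Reduce top mod 11: now compute (10/11).
Pull out 2: since 11 ≡ 3 (mod 8), (2/11) = -1.
Reciprocity: 5 ≡ 1 and 11 ≡ 3 (mod 4), so (5/11) = +(11/5).
Reduce top mod 5: now compute (1/5).
Reached (1/5) = 1. Collecting the sign flips along the way, the symbol is +1.

1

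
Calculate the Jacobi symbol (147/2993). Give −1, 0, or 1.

-1

Reciprocity: 147 ≡ 3 and 2993 ≡ 1 (mod 4), so (147/2993) = +(2993/147).
Reduce top mod 147: now compute (53/147).
Reciprocity: 53 ≡ 1 and 147 ≡ 3 (mod 4), so (53/147) = +(147/53).
Reduce top mod 53: now compute (41/53).
Reciprocity: 41 ≡ 1 and 53 ≡ 1 (mod 4), so (41/53) = +(53/41).
Reduce top mod 41: now compute (12/41).
Pull out 2^2: since 41 ≡ 1 (mod 8), (2/41) = +1, so (2/41)^2 = +1.
Reciprocity: 3 ≡ 3 and 41 ≡ 1 (mod 4), so (3/41) = +(41/3).
Reduce top mod 3: now compute (2/3).
Pull out 2: since 3 ≡ 3 (mod 8), (2/3) = -1.
Reached (1/3) = 1. Collecting the sign flips along the way, the symbol is -1.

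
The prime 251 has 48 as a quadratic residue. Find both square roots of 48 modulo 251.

Since 251 ≡ 3 (mod 4), a square root of 48 is 48^((251+1)/4) = 48^63 mod 251.
Repeated squaring: 48^2≡45, 48^4≡17, 48^8≡38, 48^16≡189, 48^32≡79 (mod 251).
48^63 = 48^(32+16+8+4+2+1) ≡ 198 (mod 251).
Check: 198² = 39204 ≡ 48 (mod 251). The two roots are 53 and 198.

53, 198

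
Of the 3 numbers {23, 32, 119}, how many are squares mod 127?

(23/127) = -1 → non-residue.
(32/127) = +1 → QR.
(119/127) = -1 → non-residue.
Total quadratic residues among the 3: 1.

1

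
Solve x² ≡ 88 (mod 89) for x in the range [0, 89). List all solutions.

34, 55

89 ≡ 1 (mod 4), so we find a root by search.
Trying successive values, 34² = 1156 ≡ 88 (mod 89). The other root is 89 − 34 = 55.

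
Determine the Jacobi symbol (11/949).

Reciprocity: 11 ≡ 3 and 949 ≡ 1 (mod 4), so (11/949) = +(949/11).
Reduce top mod 11: now compute (3/11).
Reciprocity: 3 ≡ 3 and 11 ≡ 3 (mod 4), so (3/11) = −(11/3).
Reduce top mod 3: now compute (2/3).
Pull out 2: since 3 ≡ 3 (mod 8), (2/3) = -1.
Reached (1/3) = 1. Collecting the sign flips along the way, the symbol is +1.

1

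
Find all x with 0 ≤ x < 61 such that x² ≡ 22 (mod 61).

12, 49

61 ≡ 1 (mod 4), so we find a root by search.
Trying successive values, 12² = 144 ≡ 22 (mod 61). The other root is 61 − 12 = 49.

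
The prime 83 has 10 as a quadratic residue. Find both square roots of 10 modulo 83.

Since 83 ≡ 3 (mod 4), a square root of 10 is 10^((83+1)/4) = 10^21 mod 83.
Repeated squaring: 10^2≡17, 10^4≡40, 10^8≡23, 10^16≡31 (mod 83).
10^21 = 10^(16+4+1) ≡ 33 (mod 83).
Check: 33² = 1089 ≡ 10 (mod 83). The two roots are 33 and 50.

33, 50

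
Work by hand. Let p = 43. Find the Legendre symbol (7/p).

Reciprocity: 7 ≡ 3 and 43 ≡ 3 (mod 4), so (7/43) = −(43/7).
Reduce top mod 7: now compute (1/7).
Reached (1/7) = 1. Collecting the sign flips along the way, the symbol is -1.

-1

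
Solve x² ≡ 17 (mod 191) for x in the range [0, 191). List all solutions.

50, 141

Since 191 ≡ 3 (mod 4), a square root of 17 is 17^((191+1)/4) = 17^48 mod 191.
Repeated squaring: 17^2≡98, 17^4≡54, 17^8≡51, 17^16≡118, 17^32≡172 (mod 191).
17^48 = 17^(32+16) ≡ 50 (mod 191).
Check: 50² = 2500 ≡ 17 (mod 191). The two roots are 50 and 141.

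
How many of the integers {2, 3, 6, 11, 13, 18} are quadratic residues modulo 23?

5

(2/23) = +1 → QR.
(3/23) = +1 → QR.
(6/23) = +1 → QR.
(11/23) = -1 → non-residue.
(13/23) = +1 → QR.
(18/23) = +1 → QR.
Total quadratic residues among the 6: 5.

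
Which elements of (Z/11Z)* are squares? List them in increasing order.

1,3,4,5,9

Square k = 1,…,5 (k and 11−k give the same square):
1²=1, 2²=4, 3²=9, 4²≡5, 5²≡3 (mod 11).
So the quadratic residues mod 11 are {1, 3, 4, 5, 9}.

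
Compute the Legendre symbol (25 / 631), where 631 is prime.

Euler's criterion: (25/631) ≡ 25^315 (mod 631).
25^2 ≡ 625 (mod 631)
25^4 ≡ 36 (mod 631)
25^8 ≡ 34 (mod 631)
25^16 ≡ 525 (mod 631)
25^32 ≡ 509 (mod 631)
25^64 ≡ 371 (mod 631)
25^128 ≡ 83 (mod 631)
25^256 ≡ 579 (mod 631)
25^315 = 25^(256+32+16+8+2+1) ≡ 1 (mod 631).
Result is 1, so (25/631) = 1.

1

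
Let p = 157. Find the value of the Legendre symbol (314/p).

0

First reduce: 314 ≡ 0 (mod 157).
Top reduces to 0: gcd > 1, so the symbol is 0.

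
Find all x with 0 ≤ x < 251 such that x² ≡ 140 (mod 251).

Since 251 ≡ 3 (mod 4), a square root of 140 is 140^((251+1)/4) = 140^63 mod 251.
Repeated squaring: 140^2≡22, 140^4≡233, 140^8≡73, 140^16≡58, 140^32≡101 (mod 251).
140^63 = 140^(32+16+8+4+2+1) ≡ 89 (mod 251).
Check: 89² = 7921 ≡ 140 (mod 251). The two roots are 89 and 162.

89, 162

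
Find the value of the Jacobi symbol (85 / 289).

0

Reciprocity: 85 ≡ 1 and 289 ≡ 1 (mod 4), so (85/289) = +(289/85).
Reduce top mod 85: now compute (34/85).
Pull out 2: since 85 ≡ 5 (mod 8), (2/85) = -1.
Reciprocity: 17 ≡ 1 and 85 ≡ 1 (mod 4), so (17/85) = +(85/17).
Reduce top mod 17: now compute (0/17).
Top reduces to 0: gcd > 1, so the symbol is 0.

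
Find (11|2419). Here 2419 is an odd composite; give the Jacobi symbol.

Reciprocity: 11 ≡ 3 and 2419 ≡ 3 (mod 4), so (11/2419) = −(2419/11).
Reduce top mod 11: now compute (10/11).
Pull out 2: since 11 ≡ 3 (mod 8), (2/11) = -1.
Reciprocity: 5 ≡ 1 and 11 ≡ 3 (mod 4), so (5/11) = +(11/5).
Reduce top mod 5: now compute (1/5).
Reached (1/5) = 1. Collecting the sign flips along the way, the symbol is +1.

1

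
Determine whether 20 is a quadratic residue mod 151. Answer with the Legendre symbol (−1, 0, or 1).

1

Pull out 2^2: since 151 ≡ 7 (mod 8), (2/151) = +1, so (2/151)^2 = +1.
Reciprocity: 5 ≡ 1 and 151 ≡ 3 (mod 4), so (5/151) = +(151/5).
Reduce top mod 5: now compute (1/5).
Reached (1/5) = 1. Collecting the sign flips along the way, the symbol is +1.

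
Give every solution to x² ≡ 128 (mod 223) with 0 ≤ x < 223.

103, 120

Since 223 ≡ 3 (mod 4), a square root of 128 is 128^((223+1)/4) = 128^56 mod 223.
Repeated squaring: 128^2≡105, 128^4≡98, 128^8≡15, 128^16≡2, 128^32≡4 (mod 223).
128^56 = 128^(32+16+8) ≡ 120 (mod 223).
Check: 120² = 14400 ≡ 128 (mod 223). The two roots are 103 and 120.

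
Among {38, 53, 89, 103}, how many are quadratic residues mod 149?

2

(38/149) = -1 → non-residue.
(53/149) = +1 → QR.
(89/149) = -1 → non-residue.
(103/149) = +1 → QR.
Total quadratic residues among the 4: 2.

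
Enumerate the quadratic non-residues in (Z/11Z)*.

2, 6, 7, 8, 10

Square k = 1,…,5 (k and 11−k give the same square):
1²=1, 2²=4, 3²=9, 4²≡5, 5²≡3 (mod 11).
The residues are {1, 3, 4, 5, 9}; the non-residues are the remaining 5 nonzero classes.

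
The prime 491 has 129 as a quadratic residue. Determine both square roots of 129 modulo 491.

243, 248

Since 491 ≡ 3 (mod 4), a square root of 129 is 129^((491+1)/4) = 129^123 mod 491.
Repeated squaring: 129^2≡438, 129^4≡354, 129^8≡111, 129^16≡46, 129^32≡152, 129^64≡27 (mod 491).
129^123 = 129^(64+32+16+8+2+1) ≡ 243 (mod 491).
Check: 243² = 59049 ≡ 129 (mod 491). The two roots are 243 and 248.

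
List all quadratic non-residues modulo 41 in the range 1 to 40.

3 6 7 11 12 13 14 15 17 19 22 24 26 27 28 29 30 34 35 38

Square k = 1,…,20 (k and 41−k give the same square):
1²=1, 2²=4, 3²=9, 4²=16, 5²=25, 6²=36, 7²≡8, 8²≡23, 9²≡40, 10²≡18, 11²≡39, 12²≡21, 13²≡5, 14²≡32, 15²≡20, 16²≡10, 17²≡2, 18²≡37, 19²≡33, 20²≡31 (mod 41).
The residues are {1, 2, 4, 5, 8, 9, 10, 16, 18, 20, 21, 23, 25, 31, 32, 33, 36, 37, 39, 40}; the non-residues are the remaining 20 nonzero classes.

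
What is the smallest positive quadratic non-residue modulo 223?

(2/223) = +1, so 2 is a residue.
(3/223) = −1, so 3 is the smallest positive non-residue mod 223.

3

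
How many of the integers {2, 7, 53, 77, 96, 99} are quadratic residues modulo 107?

2

(2/107) = -1 → non-residue.
(7/107) = -1 → non-residue.
(53/107) = +1 → QR.
(77/107) = -1 → non-residue.
(96/107) = -1 → non-residue.
(99/107) = +1 → QR.
Total quadratic residues among the 6: 2.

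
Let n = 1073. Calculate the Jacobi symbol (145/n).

Reciprocity: 145 ≡ 1 and 1073 ≡ 1 (mod 4), so (145/1073) = +(1073/145).
Reduce top mod 145: now compute (58/145).
Pull out 2: since 145 ≡ 1 (mod 8), (2/145) = +1.
Reciprocity: 29 ≡ 1 and 145 ≡ 1 (mod 4), so (29/145) = +(145/29).
Reduce top mod 29: now compute (0/29).
Top reduces to 0: gcd > 1, so the symbol is 0.

0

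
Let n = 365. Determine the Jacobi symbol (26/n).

-1

Pull out 2: since 365 ≡ 5 (mod 8), (2/365) = -1.
Reciprocity: 13 ≡ 1 and 365 ≡ 1 (mod 4), so (13/365) = +(365/13).
Reduce top mod 13: now compute (1/13).
Reached (1/13) = 1. Collecting the sign flips along the way, the symbol is -1.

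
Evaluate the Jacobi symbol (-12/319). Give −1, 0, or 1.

1

First reduce: -12 ≡ 307 (mod 319).
Reciprocity: 307 ≡ 3 and 319 ≡ 3 (mod 4), so (307/319) = −(319/307).
Reduce top mod 307: now compute (12/307).
Pull out 2^2: since 307 ≡ 3 (mod 8), (2/307) = -1, so (2/307)^2 = +1.
Reciprocity: 3 ≡ 3 and 307 ≡ 3 (mod 4), so (3/307) = −(307/3).
Reduce top mod 3: now compute (1/3).
Reached (1/3) = 1. Collecting the sign flips along the way, the symbol is +1.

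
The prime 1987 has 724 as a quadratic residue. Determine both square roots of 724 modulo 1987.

310, 1677

Since 1987 ≡ 3 (mod 4), a square root of 724 is 724^((1987+1)/4) = 724^497 mod 1987.
Repeated squaring: 724^2≡1595, 724^4≡665, 724^8≡1111, 724^16≡394, 724^32≡250, 724^64≡903, 724^128≡739, 724^256≡1683 (mod 1987).
724^497 = 724^(256+128+64+32+16+1) ≡ 310 (mod 1987).
Check: 310² = 96100 ≡ 724 (mod 1987). The two roots are 310 and 1677.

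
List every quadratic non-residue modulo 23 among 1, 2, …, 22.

5 7 10 11 14 15 17 19 20 21 22

Square k = 1,…,11 (k and 23−k give the same square):
1²=1, 2²=4, 3²=9, 4²=16, 5²≡2, 6²≡13, 7²≡3, 8²≡18, 9²≡12, 10²≡8, 11²≡6 (mod 23).
The residues are {1, 2, 3, 4, 6, 8, 9, 12, 13, 16, 18}; the non-residues are the remaining 11 nonzero classes.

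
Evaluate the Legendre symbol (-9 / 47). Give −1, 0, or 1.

-1

First reduce: -9 ≡ 38 (mod 47).
Pull out 2: since 47 ≡ 7 (mod 8), (2/47) = +1.
Reciprocity: 19 ≡ 3 and 47 ≡ 3 (mod 4), so (19/47) = −(47/19).
Reduce top mod 19: now compute (9/19).
Reciprocity: 9 ≡ 1 and 19 ≡ 3 (mod 4), so (9/19) = +(19/9).
Reduce top mod 9: now compute (1/9).
Reached (1/9) = 1. Collecting the sign flips along the way, the symbol is -1.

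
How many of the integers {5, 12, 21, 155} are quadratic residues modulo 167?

(5/167) = -1 → non-residue.
(12/167) = +1 → QR.
(21/167) = +1 → QR.
(155/167) = -1 → non-residue.
Total quadratic residues among the 4: 2.

2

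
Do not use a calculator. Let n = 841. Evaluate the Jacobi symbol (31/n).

Reciprocity: 31 ≡ 3 and 841 ≡ 1 (mod 4), so (31/841) = +(841/31).
Reduce top mod 31: now compute (4/31).
Pull out 2^2: since 31 ≡ 7 (mod 8), (2/31) = +1, so (2/31)^2 = +1.
Reached (1/31) = 1. Collecting the sign flips along the way, the symbol is +1.

1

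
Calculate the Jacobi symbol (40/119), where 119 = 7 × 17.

Pull out 2^3: since 119 ≡ 7 (mod 8), (2/119) = +1, so (2/119)^3 = +1.
Reciprocity: 5 ≡ 1 and 119 ≡ 3 (mod 4), so (5/119) = +(119/5).
Reduce top mod 5: now compute (4/5).
Pull out 2^2: since 5 ≡ 5 (mod 8), (2/5) = -1, so (2/5)^2 = +1.
Reached (1/5) = 1. Collecting the sign flips along the way, the symbol is +1.

1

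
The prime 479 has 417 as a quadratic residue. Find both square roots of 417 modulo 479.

Since 479 ≡ 3 (mod 4), a square root of 417 is 417^((479+1)/4) = 417^120 mod 479.
Repeated squaring: 417^2≡12, 417^4≡144, 417^8≡139, 417^16≡161, 417^32≡55, 417^64≡151 (mod 479).
417^120 = 417^(64+32+16+8) ≡ 326 (mod 479).
Check: 326² = 106276 ≡ 417 (mod 479). The two roots are 153 and 326.

153, 326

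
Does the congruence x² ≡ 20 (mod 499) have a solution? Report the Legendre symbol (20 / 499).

1

Pull out 2^2: since 499 ≡ 3 (mod 8), (2/499) = -1, so (2/499)^2 = +1.
Reciprocity: 5 ≡ 1 and 499 ≡ 3 (mod 4), so (5/499) = +(499/5).
Reduce top mod 5: now compute (4/5).
Pull out 2^2: since 5 ≡ 5 (mod 8), (2/5) = -1, so (2/5)^2 = +1.
Reached (1/5) = 1. Collecting the sign flips along the way, the symbol is +1.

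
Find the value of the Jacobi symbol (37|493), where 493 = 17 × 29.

1

Reciprocity: 37 ≡ 1 and 493 ≡ 1 (mod 4), so (37/493) = +(493/37).
Reduce top mod 37: now compute (12/37).
Pull out 2^2: since 37 ≡ 5 (mod 8), (2/37) = -1, so (2/37)^2 = +1.
Reciprocity: 3 ≡ 3 and 37 ≡ 1 (mod 4), so (3/37) = +(37/3).
Reduce top mod 3: now compute (1/3).
Reached (1/3) = 1. Collecting the sign flips along the way, the symbol is +1.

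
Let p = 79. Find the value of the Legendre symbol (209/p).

1

First reduce: 209 ≡ 51 (mod 79).
Reciprocity: 51 ≡ 3 and 79 ≡ 3 (mod 4), so (51/79) = −(79/51).
Reduce top mod 51: now compute (28/51).
Pull out 2^2: since 51 ≡ 3 (mod 8), (2/51) = -1, so (2/51)^2 = +1.
Reciprocity: 7 ≡ 3 and 51 ≡ 3 (mod 4), so (7/51) = −(51/7).
Reduce top mod 7: now compute (2/7).
Pull out 2: since 7 ≡ 7 (mod 8), (2/7) = +1.
Reached (1/7) = 1. Collecting the sign flips along the way, the symbol is +1.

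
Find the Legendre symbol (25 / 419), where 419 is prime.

Euler's criterion: (25/419) ≡ 25^209 (mod 419).
25^2 ≡ 206 (mod 419)
25^4 ≡ 117 (mod 419)
25^8 ≡ 281 (mod 419)
25^16 ≡ 189 (mod 419)
25^32 ≡ 106 (mod 419)
25^64 ≡ 342 (mod 419)
25^128 ≡ 63 (mod 419)
25^209 = 25^(128+64+16+1) ≡ 1 (mod 419).
Result is 1, so (25/419) = 1.

1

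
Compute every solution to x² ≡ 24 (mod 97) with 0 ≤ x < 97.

97 ≡ 1 (mod 4), so we find a root by search.
Trying successive values, 11² = 121 ≡ 24 (mod 97). The other root is 97 − 11 = 86.

11, 86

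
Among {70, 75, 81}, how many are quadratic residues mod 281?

2

(70/281) = +1 → QR.
(75/281) = -1 → non-residue.
(81/281) = +1 → QR.
Total quadratic residues among the 3: 2.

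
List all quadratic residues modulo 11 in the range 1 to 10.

1,3,4,5,9

Square k = 1,…,5 (k and 11−k give the same square):
1²=1, 2²=4, 3²=9, 4²≡5, 5²≡3 (mod 11).
So the quadratic residues mod 11 are {1, 3, 4, 5, 9}.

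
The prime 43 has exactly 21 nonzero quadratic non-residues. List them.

Square k = 1,…,21 (k and 43−k give the same square):
1²=1, 2²=4, 3²=9, 4²=16, 5²=25, 6²=36, 7²≡6, 8²≡21, 9²≡38, 10²≡14, 11²≡35, 12²≡15, 13²≡40, 14²≡24, 15²≡10, 16²≡41, 17²≡31, 18²≡23, 19²≡17, 20²≡13, 21²≡11 (mod 43).
The residues are {1, 4, 6, 9, 10, 11, 13, 14, 15, 16, 17, 21, 23, 24, 25, 31, 35, 36, 38, 40, 41}; the non-residues are the remaining 21 nonzero classes.

2 3 5 7 8 12 18 19 20 22 26 27 28 29 30 32 33 34 37 39 42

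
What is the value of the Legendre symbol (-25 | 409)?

1

First reduce: -25 ≡ 384 (mod 409).
Pull out 2^7: since 409 ≡ 1 (mod 8), (2/409) = +1, so (2/409)^7 = +1.
Reciprocity: 3 ≡ 3 and 409 ≡ 1 (mod 4), so (3/409) = +(409/3).
Reduce top mod 3: now compute (1/3).
Reached (1/3) = 1. Collecting the sign flips along the way, the symbol is +1.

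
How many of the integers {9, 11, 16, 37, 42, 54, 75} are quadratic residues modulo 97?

5

(9/97) = +1 → QR.
(11/97) = +1 → QR.
(16/97) = +1 → QR.
(37/97) = -1 → non-residue.
(42/97) = -1 → non-residue.
(54/97) = +1 → QR.
(75/97) = +1 → QR.
Total quadratic residues among the 7: 5.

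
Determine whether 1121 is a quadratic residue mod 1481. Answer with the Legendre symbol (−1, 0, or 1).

Reciprocity: 1121 ≡ 1 and 1481 ≡ 1 (mod 4), so (1121/1481) = +(1481/1121).
Reduce top mod 1121: now compute (360/1121).
Pull out 2^3: since 1121 ≡ 1 (mod 8), (2/1121) = +1, so (2/1121)^3 = +1.
Reciprocity: 45 ≡ 1 and 1121 ≡ 1 (mod 4), so (45/1121) = +(1121/45).
Reduce top mod 45: now compute (41/45).
Reciprocity: 41 ≡ 1 and 45 ≡ 1 (mod 4), so (41/45) = +(45/41).
Reduce top mod 41: now compute (4/41).
Pull out 2^2: since 41 ≡ 1 (mod 8), (2/41) = +1, so (2/41)^2 = +1.
Reached (1/41) = 1. Collecting the sign flips along the way, the symbol is +1.

1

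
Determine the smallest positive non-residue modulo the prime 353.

(2/353) = +1, so 2 is a residue.
(3/353) = −1, so 3 is the smallest positive non-residue mod 353.

3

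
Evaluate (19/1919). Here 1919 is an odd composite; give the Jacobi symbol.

Reciprocity: 19 ≡ 3 and 1919 ≡ 3 (mod 4), so (19/1919) = −(1919/19).
Reduce top mod 19: now compute (0/19).
Top reduces to 0: gcd > 1, so the symbol is 0.

0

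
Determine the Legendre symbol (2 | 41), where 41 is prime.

Euler's criterion: (2/41) ≡ 2^20 (mod 41).
2^2 ≡ 4 (mod 41)
2^4 ≡ 16 (mod 41)
2^8 ≡ 10 (mod 41)
2^16 ≡ 18 (mod 41)
2^20 = 2^(16+4) ≡ 1 (mod 41).
Result is 1, so (2/41) = 1.

1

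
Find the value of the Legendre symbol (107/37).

1

First reduce: 107 ≡ 33 (mod 37).
Reciprocity: 33 ≡ 1 and 37 ≡ 1 (mod 4), so (33/37) = +(37/33).
Reduce top mod 33: now compute (4/33).
Pull out 2^2: since 33 ≡ 1 (mod 8), (2/33) = +1, so (2/33)^2 = +1.
Reached (1/33) = 1. Collecting the sign flips along the way, the symbol is +1.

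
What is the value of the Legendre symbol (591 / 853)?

1

Euler's criterion: (591/853) ≡ 591^426 (mod 853).
591^2 ≡ 404 (mod 853)
591^4 ≡ 293 (mod 853)
591^8 ≡ 549 (mod 853)
591^16 ≡ 292 (mod 853)
591^32 ≡ 817 (mod 853)
591^64 ≡ 443 (mod 853)
591^128 ≡ 59 (mod 853)
591^256 ≡ 69 (mod 853)
591^426 = 591^(256+128+32+8+2) ≡ 1 (mod 853).
Result is 1, so (591/853) = 1.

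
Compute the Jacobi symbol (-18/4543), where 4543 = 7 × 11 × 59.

First reduce: -18 ≡ 4525 (mod 4543).
Reciprocity: 4525 ≡ 1 and 4543 ≡ 3 (mod 4), so (4525/4543) = +(4543/4525).
Reduce top mod 4525: now compute (18/4525).
Pull out 2: since 4525 ≡ 5 (mod 8), (2/4525) = -1.
Reciprocity: 9 ≡ 1 and 4525 ≡ 1 (mod 4), so (9/4525) = +(4525/9).
Reduce top mod 9: now compute (7/9).
Reciprocity: 7 ≡ 3 and 9 ≡ 1 (mod 4), so (7/9) = +(9/7).
Reduce top mod 7: now compute (2/7).
Pull out 2: since 7 ≡ 7 (mod 8), (2/7) = +1.
Reached (1/7) = 1. Collecting the sign flips along the way, the symbol is -1.

-1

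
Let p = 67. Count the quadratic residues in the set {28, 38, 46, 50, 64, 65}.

2

(28/67) = -1 → non-residue.
(38/67) = -1 → non-residue.
(46/67) = -1 → non-residue.
(50/67) = -1 → non-residue.
(64/67) = +1 → QR.
(65/67) = +1 → QR.
Total quadratic residues among the 6: 2.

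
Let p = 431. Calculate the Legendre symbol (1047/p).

-1

Euler's criterion: (1047/431) ≡ 185^215 (mod 431).
185^2 ≡ 176 (mod 431)
185^4 ≡ 375 (mod 431)
185^8 ≡ 119 (mod 431)
185^16 ≡ 369 (mod 431)
185^32 ≡ 396 (mod 431)
185^64 ≡ 363 (mod 431)
185^128 ≡ 314 (mod 431)
185^215 = 185^(128+64+16+4+2+1) ≡ 430 (mod 431).
Result is 430 ≡ −1, so (1047/431) = −1.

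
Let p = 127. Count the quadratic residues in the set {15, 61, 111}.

2

(15/127) = +1 → QR.
(61/127) = +1 → QR.
(111/127) = -1 → non-residue.
Total quadratic residues among the 3: 2.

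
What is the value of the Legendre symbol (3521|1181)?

First reduce: 3521 ≡ 1159 (mod 1181).
Reciprocity: 1159 ≡ 3 and 1181 ≡ 1 (mod 4), so (1159/1181) = +(1181/1159).
Reduce top mod 1159: now compute (22/1159).
Pull out 2: since 1159 ≡ 7 (mod 8), (2/1159) = +1.
Reciprocity: 11 ≡ 3 and 1159 ≡ 3 (mod 4), so (11/1159) = −(1159/11).
Reduce top mod 11: now compute (4/11).
Pull out 2^2: since 11 ≡ 3 (mod 8), (2/11) = -1, so (2/11)^2 = +1.
Reached (1/11) = 1. Collecting the sign flips along the way, the symbol is -1.

-1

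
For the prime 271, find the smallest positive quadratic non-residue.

(2/271) = +1, so 2 is a residue.
(3/271) = −1, so 3 is the smallest positive non-residue mod 271.

3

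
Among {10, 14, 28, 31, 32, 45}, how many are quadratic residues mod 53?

2

(10/53) = +1 → QR.
(14/53) = -1 → non-residue.
(28/53) = +1 → QR.
(31/53) = -1 → non-residue.
(32/53) = -1 → non-residue.
(45/53) = -1 → non-residue.
Total quadratic residues among the 6: 2.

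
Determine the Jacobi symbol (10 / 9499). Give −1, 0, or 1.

Pull out 2: since 9499 ≡ 3 (mod 8), (2/9499) = -1.
Reciprocity: 5 ≡ 1 and 9499 ≡ 3 (mod 4), so (5/9499) = +(9499/5).
Reduce top mod 5: now compute (4/5).
Pull out 2^2: since 5 ≡ 5 (mod 8), (2/5) = -1, so (2/5)^2 = +1.
Reached (1/5) = 1. Collecting the sign flips along the way, the symbol is -1.

-1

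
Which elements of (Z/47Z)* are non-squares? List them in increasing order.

Square k = 1,…,23 (k and 47−k give the same square):
1²=1, 2²=4, 3²=9, 4²=16, 5²=25, 6²=36, 7²≡2, 8²≡17, 9²≡34, 10²≡6, 11²≡27, 12²≡3, 13²≡28, 14²≡8, 15²≡37, 16²≡21, 17²≡7, 18²≡42, 19²≡32, 20²≡24, 21²≡18, 22²≡14, 23²≡12 (mod 47).
The residues are {1, 2, 3, 4, 6, 7, 8, 9, 12, 14, 16, 17, 18, 21, 24, 25, 27, 28, 32, 34, 36, 37, 42}; the non-residues are the remaining 23 nonzero classes.

5 10 11 13 15 19 20 22 23 26 29 30 31 33 35 38 39 40 41 43 44 45 46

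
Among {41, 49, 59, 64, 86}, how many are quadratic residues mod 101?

2

(41/101) = -1 → non-residue.
(49/101) = +1 → QR.
(59/101) = -1 → non-residue.
(64/101) = +1 → QR.
(86/101) = -1 → non-residue.
Total quadratic residues among the 5: 2.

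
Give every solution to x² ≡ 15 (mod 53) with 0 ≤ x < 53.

11, 42

53 ≡ 1 (mod 4), so we find a root by search.
Trying successive values, 11² = 121 ≡ 15 (mod 53). The other root is 53 − 11 = 42.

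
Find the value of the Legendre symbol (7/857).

Reciprocity: 7 ≡ 3 and 857 ≡ 1 (mod 4), so (7/857) = +(857/7).
Reduce top mod 7: now compute (3/7).
Reciprocity: 3 ≡ 3 and 7 ≡ 3 (mod 4), so (3/7) = −(7/3).
Reduce top mod 3: now compute (1/3).
Reached (1/3) = 1. Collecting the sign flips along the way, the symbol is -1.

-1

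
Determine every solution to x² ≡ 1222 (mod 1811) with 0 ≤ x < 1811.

278, 1533

Since 1811 ≡ 3 (mod 4), a square root of 1222 is 1222^((1811+1)/4) = 1222^453 mod 1811.
Repeated squaring: 1222^2≡1020, 1222^4≡886, 1222^8≡833, 1222^16≡276, 1222^32≡114, 1222^64≡319, 1222^128≡345, 1222^256≡1310 (mod 1811).
1222^453 = 1222^(256+128+64+4+1) ≡ 278 (mod 1811).
Check: 278² = 77284 ≡ 1222 (mod 1811). The two roots are 278 and 1533.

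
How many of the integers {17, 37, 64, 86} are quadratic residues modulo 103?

2

(17/103) = +1 → QR.
(37/103) = -1 → non-residue.
(64/103) = +1 → QR.
(86/103) = -1 → non-residue.
Total quadratic residues among the 4: 2.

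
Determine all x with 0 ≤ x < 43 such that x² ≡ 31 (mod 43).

17, 26

Since 43 ≡ 3 (mod 4), a square root of 31 is 31^((43+1)/4) = 31^11 mod 43.
Repeated squaring: 31^2≡15, 31^4≡10, 31^8≡14 (mod 43).
31^11 = 31^(8+2+1) ≡ 17 (mod 43).
Check: 17² = 289 ≡ 31 (mod 43). The two roots are 17 and 26.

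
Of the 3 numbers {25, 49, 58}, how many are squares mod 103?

3

(25/103) = +1 → QR.
(49/103) = +1 → QR.
(58/103) = +1 → QR.
Total quadratic residues among the 3: 3.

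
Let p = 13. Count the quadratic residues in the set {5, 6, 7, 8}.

0

(5/13) = -1 → non-residue.
(6/13) = -1 → non-residue.
(7/13) = -1 → non-residue.
(8/13) = -1 → non-residue.
Total quadratic residues among the 4: 0.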